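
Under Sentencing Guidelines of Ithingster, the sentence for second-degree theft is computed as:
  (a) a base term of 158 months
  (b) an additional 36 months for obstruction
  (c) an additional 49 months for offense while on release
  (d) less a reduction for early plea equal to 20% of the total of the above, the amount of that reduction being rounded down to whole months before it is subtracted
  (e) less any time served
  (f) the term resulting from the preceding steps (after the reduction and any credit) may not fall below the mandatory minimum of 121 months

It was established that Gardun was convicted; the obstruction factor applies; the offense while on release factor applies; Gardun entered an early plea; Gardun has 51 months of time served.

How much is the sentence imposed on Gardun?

144 months

Obstruction enhancement: +36 months
Offense while on release enhancement: +49 months
Adjusted term: 158 months + 36 months + 49 months = 243 months
Early plea reduction: 20% of 243 months = 48 months (rounded down)
After reduction: 243 − 48 = 195 months
Less time served: 195 months − 51 months = 144 months
Minimum 121 months: 144 months meets the minimum, no increase.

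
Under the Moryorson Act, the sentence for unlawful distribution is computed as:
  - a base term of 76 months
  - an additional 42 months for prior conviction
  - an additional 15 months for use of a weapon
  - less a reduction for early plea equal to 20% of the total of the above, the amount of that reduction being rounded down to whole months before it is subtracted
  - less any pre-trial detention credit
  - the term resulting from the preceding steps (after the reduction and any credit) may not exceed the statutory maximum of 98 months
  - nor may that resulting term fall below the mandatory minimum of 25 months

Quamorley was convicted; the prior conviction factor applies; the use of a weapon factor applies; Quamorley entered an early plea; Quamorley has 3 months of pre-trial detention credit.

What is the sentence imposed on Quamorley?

Prior conviction enhancement: +42 months
Use of a weapon enhancement: +15 months
Adjusted term: 76 months + 42 months + 15 months = 133 months
Early plea reduction: 20% of 133 months = 26 months (rounded down)
After reduction: 133 − 26 = 107 months
Less pre-trial detention credit: 107 months − 3 months = 104 months
Cap at 98 months: 104 months exceeds the cap → 98 months
Minimum 25 months: 98 months meets the minimum, no increase.

98 months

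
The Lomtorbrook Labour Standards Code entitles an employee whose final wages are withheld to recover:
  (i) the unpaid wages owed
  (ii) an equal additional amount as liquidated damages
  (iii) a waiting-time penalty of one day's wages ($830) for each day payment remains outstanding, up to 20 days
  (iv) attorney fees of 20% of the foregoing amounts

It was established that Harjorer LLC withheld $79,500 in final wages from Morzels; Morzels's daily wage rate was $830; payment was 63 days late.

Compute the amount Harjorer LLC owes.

Liquidated damages (equal amount): $79,500
Penalty days: min(63, 20) = 20
Waiting-time penalty: 20 × $830 = $16,600
Subtotal: $79,500 + $79,500 + $16,600 = $175,600
Attorney fees: 20% of $175,600 = $35,120
Total award: $175,600 + $35,120 = $210,720

Total award: $210,720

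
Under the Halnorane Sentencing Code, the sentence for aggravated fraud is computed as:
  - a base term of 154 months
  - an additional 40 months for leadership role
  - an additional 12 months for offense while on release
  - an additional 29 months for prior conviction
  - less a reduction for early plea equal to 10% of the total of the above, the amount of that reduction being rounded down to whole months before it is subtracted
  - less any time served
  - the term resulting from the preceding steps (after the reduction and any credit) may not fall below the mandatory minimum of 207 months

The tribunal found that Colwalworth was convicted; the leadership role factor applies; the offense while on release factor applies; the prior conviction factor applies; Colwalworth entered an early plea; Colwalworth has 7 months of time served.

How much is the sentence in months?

Leadership role enhancement: +40 months
Offense while on release enhancement: +12 months
Prior conviction enhancement: +29 months
Adjusted term: 154 months + 40 months + 12 months + 29 months = 235 months
Early plea reduction: 10% of 235 months = 23 months (rounded down)
After reduction: 235 − 23 = 212 months
Less time served: 212 months − 7 months = 205 months
Minimum 207 months: 205 months is below the minimum → 207 months

207 months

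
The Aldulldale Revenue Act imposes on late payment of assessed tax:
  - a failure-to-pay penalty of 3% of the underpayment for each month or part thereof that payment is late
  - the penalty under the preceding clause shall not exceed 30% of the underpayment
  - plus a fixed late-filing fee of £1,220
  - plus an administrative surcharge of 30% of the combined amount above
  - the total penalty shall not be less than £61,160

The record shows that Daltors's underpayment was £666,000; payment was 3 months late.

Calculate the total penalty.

£79,508

Accrued rate: 3% × 3 = 9%, capped at 30% → 9%
Failure-to-pay penalty: 9% of £666,000 = £59,940
Penalty before surcharge: £59,940 + £1,220 = £61,160
Administrative surcharge: 30% of £61,160 = £18,348
Total penalty: £61,160 + £18,348 = £79,508
Minimum £61,160: £79,508 meets the minimum, no increase.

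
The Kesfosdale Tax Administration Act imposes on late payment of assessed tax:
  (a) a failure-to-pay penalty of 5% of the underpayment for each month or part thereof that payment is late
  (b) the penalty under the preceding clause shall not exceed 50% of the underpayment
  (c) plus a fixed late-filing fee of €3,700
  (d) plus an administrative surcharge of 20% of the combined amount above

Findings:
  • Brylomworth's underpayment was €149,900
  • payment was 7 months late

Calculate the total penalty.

Penalty: €67,398

Accrued rate: 5% × 7 = 35%, capped at 50% → 35%
Failure-to-pay penalty: 35% of €149,900 = €52,465
Penalty before surcharge: €52,465 + €3,700 = €56,165
Administrative surcharge: 20% of €56,165 = €11,233
Total penalty: €56,165 + €11,233 = €67,398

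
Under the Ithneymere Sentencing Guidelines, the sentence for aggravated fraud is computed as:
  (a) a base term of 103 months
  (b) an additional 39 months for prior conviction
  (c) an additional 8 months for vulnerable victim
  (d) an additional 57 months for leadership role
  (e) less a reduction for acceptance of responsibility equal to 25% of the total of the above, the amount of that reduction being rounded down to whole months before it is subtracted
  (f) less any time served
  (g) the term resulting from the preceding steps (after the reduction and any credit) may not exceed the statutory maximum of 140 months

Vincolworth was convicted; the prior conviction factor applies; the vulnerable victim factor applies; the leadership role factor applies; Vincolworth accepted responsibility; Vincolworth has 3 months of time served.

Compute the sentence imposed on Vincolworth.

140 months

Prior conviction enhancement: +39 months
Vulnerable victim enhancement: +8 months
Leadership role enhancement: +57 months
Adjusted term: 103 months + 39 months + 8 months + 57 months = 207 months
Acceptance of responsibility reduction: 25% of 207 months = 51 months (rounded down)
After reduction: 207 − 51 = 156 months
Less time served: 156 months − 3 months = 153 months
Cap at 140 months: 153 months exceeds the cap → 140 months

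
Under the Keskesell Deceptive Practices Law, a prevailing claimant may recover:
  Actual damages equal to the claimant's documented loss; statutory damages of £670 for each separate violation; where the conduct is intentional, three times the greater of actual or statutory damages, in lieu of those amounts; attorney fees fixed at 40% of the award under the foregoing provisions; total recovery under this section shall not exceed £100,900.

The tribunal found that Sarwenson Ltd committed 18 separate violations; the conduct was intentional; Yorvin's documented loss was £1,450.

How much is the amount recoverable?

Statutory damages: 18 × £670 = £12,060
Greater of actual damages (£1,450) or statutory damages (£12,060): £12,060
Trebled: 3 × £12,060 = £36,180
Attorney fees: 40% of £36,180 = £14,472
Total before cap: £36,180 + £14,472 = £50,652
Cap at £100,900: £50,652 is within the cap, no reduction.

£50,652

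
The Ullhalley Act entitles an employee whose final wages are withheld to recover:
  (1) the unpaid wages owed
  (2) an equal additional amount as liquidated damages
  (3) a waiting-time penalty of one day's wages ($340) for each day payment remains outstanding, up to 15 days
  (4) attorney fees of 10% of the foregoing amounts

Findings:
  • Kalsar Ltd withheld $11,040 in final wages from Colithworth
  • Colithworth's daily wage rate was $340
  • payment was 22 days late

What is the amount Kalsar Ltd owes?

$29,898

Liquidated damages (equal amount): $11,040
Penalty days: min(22, 15) = 15
Waiting-time penalty: 15 × $340 = $5,100
Subtotal: $11,040 + $11,040 + $5,100 = $27,180
Attorney fees: 10% of $27,180 = $2,718
Total award: $27,180 + $2,718 = $29,898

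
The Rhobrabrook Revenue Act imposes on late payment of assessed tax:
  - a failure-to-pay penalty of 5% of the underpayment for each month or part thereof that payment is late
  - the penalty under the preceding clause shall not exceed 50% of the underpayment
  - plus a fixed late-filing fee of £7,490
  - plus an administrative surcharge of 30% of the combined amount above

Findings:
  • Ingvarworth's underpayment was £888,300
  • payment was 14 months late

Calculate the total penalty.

Accrued rate: 5% × 14 = 70%, capped at 50% → 50%
Failure-to-pay penalty: 50% of £888,300 = £444,150
Penalty before surcharge: £444,150 + £7,490 = £451,640
Administrative surcharge: 30% of £451,640 = £135,492
Total penalty: £451,640 + £135,492 = £587,132

£587,132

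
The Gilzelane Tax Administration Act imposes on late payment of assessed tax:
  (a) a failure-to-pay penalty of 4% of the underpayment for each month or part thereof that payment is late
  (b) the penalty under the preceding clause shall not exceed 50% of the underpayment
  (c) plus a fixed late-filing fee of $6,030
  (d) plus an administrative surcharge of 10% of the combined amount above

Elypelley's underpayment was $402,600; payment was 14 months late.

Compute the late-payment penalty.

Accrued rate: 4% × 14 = 56%, capped at 50% → 50%
Failure-to-pay penalty: 50% of $402,600 = $201,300
Penalty before surcharge: $201,300 + $6,030 = $207,330
Administrative surcharge: 10% of $207,330 = $20,733
Total penalty: $207,330 + $20,733 = $228,063

$228,063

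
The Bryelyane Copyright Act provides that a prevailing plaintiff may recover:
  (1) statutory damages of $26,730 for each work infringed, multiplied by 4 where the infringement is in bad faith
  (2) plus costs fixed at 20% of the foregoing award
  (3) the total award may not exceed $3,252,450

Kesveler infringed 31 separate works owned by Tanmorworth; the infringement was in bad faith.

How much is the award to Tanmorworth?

$3,252,450

Statutory damages: 31 × $26,730 = $828,630
Multiplied by 4: 4 × $828,630 = $3,314,520
Costs: 20% of $3,314,520 = $662,904
Award plus costs: $3,314,520 + $662,904 = $3,977,424
Cap at $3,252,450: $3,977,424 exceeds the cap → $3,252,450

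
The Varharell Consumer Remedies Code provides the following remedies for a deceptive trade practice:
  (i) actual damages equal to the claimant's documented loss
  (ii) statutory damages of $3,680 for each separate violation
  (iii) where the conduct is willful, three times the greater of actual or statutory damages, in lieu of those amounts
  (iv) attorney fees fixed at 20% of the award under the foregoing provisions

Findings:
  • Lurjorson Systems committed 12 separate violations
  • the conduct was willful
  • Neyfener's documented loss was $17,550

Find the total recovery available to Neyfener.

$158,976

Statutory damages: 12 × $3,680 = $44,160
Greater of actual damages ($17,550) or statutory damages ($44,160): $44,160
Trebled: 3 × $44,160 = $132,480
Attorney fees: 20% of $132,480 = $26,496
Total recovery: $132,480 + $26,496 = $158,976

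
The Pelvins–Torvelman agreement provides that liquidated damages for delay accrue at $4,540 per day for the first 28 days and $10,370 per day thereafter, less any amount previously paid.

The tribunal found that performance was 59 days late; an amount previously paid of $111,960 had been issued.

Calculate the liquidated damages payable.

Liquidated damages: $336,630

First 28 days: 28 × $4,540 = $127,120
Remaining days: (59 − 28) × $10,370 = $321,470
Accrued per-day damages: $127,120 + $321,470 = $448,590
Less amount previously paid: $448,590 − $111,960 = $336,630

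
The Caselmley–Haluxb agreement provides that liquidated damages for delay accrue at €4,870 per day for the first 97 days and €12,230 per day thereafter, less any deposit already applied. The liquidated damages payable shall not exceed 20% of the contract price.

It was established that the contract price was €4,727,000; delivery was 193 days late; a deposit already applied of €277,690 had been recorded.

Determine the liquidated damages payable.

€945,400

First 97 days: 97 × €4,870 = €472,390
Remaining days: (193 − 97) × €12,230 = €1,174,080
Accrued per-day damages: €472,390 + €1,174,080 = €1,646,470
Less deposit already applied: €1,646,470 − €277,690 = €1,368,780
Cap: 20% of €4,727,000 = €945,400
Cap at €945,400: €1,368,780 exceeds the cap → €945,400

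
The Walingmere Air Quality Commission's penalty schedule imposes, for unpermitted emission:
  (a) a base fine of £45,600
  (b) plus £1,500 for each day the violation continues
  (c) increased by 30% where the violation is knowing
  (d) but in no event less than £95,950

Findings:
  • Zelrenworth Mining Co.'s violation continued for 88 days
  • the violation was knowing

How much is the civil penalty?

£230,880

Per-day component: 88 × £1,500 = £132,000
Base plus per-day: £45,600 + £132,000 = £177,600
Enhancement: 30% of £177,600 = £53,280
Enhanced fine: £177,600 + £53,280 = £230,880
Minimum £95,950: £230,880 meets the minimum, no increase.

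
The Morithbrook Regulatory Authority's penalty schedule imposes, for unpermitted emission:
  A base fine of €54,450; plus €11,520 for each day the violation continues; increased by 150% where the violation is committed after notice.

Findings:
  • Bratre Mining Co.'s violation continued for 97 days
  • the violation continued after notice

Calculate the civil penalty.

Per-day component: 97 × €11,520 = €1,117,440
Base plus per-day: €54,450 + €1,117,440 = €1,171,890
Enhancement: 150% of €1,171,890 = €1,757,835
Enhanced fine: €1,171,890 + €1,757,835 = €2,929,725

Civil penalty: €2,929,725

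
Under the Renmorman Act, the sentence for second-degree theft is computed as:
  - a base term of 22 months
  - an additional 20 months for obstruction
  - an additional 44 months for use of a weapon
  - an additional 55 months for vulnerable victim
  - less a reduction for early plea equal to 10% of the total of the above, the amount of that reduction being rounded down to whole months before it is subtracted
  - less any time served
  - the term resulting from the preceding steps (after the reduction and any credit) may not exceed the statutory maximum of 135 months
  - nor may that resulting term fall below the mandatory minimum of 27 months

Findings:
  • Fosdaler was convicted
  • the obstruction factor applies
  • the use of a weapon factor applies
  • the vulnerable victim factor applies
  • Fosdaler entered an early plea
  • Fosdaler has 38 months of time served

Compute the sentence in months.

Obstruction enhancement: +20 months
Use of a weapon enhancement: +44 months
Vulnerable victim enhancement: +55 months
Adjusted term: 22 months + 20 months + 44 months + 55 months = 141 months
Early plea reduction: 10% of 141 months = 14 months (rounded down)
After reduction: 141 − 14 = 127 months
Less time served: 127 months − 38 months = 89 months
Cap at 135 months: 89 months is within the cap, no reduction.
Minimum 27 months: 89 months meets the minimum, no increase.

89 months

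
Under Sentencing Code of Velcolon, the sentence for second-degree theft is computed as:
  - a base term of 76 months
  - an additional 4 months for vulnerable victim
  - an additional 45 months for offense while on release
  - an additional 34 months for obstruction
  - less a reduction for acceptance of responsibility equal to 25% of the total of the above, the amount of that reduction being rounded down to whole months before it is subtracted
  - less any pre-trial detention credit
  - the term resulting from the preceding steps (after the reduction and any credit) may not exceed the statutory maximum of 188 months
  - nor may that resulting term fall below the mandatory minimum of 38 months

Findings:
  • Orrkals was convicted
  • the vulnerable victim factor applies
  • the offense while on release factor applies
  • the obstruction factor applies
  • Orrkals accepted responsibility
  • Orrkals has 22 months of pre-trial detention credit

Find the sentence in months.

98 months

Vulnerable victim enhancement: +4 months
Offense while on release enhancement: +45 months
Obstruction enhancement: +34 months
Adjusted term: 76 months + 4 months + 45 months + 34 months = 159 months
Acceptance of responsibility reduction: 25% of 159 months = 39 months (rounded down)
After reduction: 159 − 39 = 120 months
Less pre-trial detention credit: 120 months − 22 months = 98 months
Cap at 188 months: 98 months is within the cap, no reduction.
Minimum 38 months: 98 months meets the minimum, no increase.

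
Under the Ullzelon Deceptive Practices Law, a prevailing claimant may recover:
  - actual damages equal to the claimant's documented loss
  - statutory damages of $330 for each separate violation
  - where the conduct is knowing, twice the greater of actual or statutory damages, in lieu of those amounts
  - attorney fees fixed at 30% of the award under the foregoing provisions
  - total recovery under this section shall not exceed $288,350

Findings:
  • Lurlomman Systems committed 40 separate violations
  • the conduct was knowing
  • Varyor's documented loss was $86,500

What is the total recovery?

$224,900

Statutory damages: 40 × $330 = $13,200
Greater of actual damages ($86,500) or statutory damages ($13,200): $86,500
Doubled: 2 × $86,500 = $173,000
Attorney fees: 30% of $173,000 = $51,900
Total before cap: $173,000 + $51,900 = $224,900
Cap at $288,350: $224,900 is within the cap, no reduction.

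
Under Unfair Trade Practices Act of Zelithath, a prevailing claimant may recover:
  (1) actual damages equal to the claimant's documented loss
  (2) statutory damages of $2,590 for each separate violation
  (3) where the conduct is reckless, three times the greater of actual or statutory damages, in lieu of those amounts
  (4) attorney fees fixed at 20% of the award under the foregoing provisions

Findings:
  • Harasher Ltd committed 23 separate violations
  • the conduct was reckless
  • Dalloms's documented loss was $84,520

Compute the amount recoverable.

$304,272

Statutory damages: 23 × $2,590 = $59,570
Greater of actual damages ($84,520) or statutory damages ($59,570): $84,520
Trebled: 3 × $84,520 = $253,560
Attorney fees: 20% of $253,560 = $50,712
Total recovery: $253,560 + $50,712 = $304,272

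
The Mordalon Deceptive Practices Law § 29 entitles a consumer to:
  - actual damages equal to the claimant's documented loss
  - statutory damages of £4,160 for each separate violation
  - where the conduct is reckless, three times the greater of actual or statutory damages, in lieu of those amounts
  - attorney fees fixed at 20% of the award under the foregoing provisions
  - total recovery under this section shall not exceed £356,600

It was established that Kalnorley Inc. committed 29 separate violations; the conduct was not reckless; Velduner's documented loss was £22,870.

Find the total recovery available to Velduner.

Total recovery: £172,212

Statutory damages: 29 × £4,160 = £120,640
Conduct not reckless: the in-lieu enhancement does not apply.
Actual plus statutory damages: £22,870 + £120,640 = £143,510
Attorney fees: 20% of £143,510 = £28,702
Total before cap: £143,510 + £28,702 = £172,212
Cap at £356,600: £172,212 is within the cap, no reduction.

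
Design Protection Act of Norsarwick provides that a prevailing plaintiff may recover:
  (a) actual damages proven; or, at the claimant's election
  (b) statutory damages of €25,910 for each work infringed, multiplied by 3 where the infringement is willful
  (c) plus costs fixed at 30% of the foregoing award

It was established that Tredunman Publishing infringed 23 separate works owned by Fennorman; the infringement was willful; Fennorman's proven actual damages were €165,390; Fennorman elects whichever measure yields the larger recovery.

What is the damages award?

€2,324,127

Statutory damages: 23 × €25,910 = €595,930
Trebled: 3 × €595,930 = €1,787,790
Greater of actual damages (€165,390) or enhanced statutory damages (€1,787,790): €1,787,790
Costs: 30% of €1,787,790 = €536,337
Award plus costs: €1,787,790 + €536,337 = €2,324,127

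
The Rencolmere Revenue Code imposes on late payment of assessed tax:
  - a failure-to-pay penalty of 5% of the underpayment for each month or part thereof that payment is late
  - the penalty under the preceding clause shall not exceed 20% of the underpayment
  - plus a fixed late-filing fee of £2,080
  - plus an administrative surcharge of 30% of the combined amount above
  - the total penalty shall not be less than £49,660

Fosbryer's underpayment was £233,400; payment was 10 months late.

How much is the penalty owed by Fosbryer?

Accrued rate: 5% × 10 = 50%, capped at 20% → 20%
Failure-to-pay penalty: 20% of £233,400 = £46,680
Penalty before surcharge: £46,680 + £2,080 = £48,760
Administrative surcharge: 30% of £48,760 = £14,628
Total penalty: £48,760 + £14,628 = £63,388
Minimum £49,660: £63,388 meets the minimum, no increase.

Penalty: £63,388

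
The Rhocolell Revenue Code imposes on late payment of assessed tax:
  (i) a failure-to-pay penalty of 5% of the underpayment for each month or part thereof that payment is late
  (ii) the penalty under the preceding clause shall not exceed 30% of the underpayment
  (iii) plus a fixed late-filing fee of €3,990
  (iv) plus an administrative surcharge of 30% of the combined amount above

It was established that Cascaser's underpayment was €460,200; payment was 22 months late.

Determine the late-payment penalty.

€184,665

Accrued rate: 5% × 22 = 110%, capped at 30% → 30%
Failure-to-pay penalty: 30% of €460,200 = €138,060
Penalty before surcharge: €138,060 + €3,990 = €142,050
Administrative surcharge: 30% of €142,050 = €42,615
Total penalty: €142,050 + €42,615 = €184,665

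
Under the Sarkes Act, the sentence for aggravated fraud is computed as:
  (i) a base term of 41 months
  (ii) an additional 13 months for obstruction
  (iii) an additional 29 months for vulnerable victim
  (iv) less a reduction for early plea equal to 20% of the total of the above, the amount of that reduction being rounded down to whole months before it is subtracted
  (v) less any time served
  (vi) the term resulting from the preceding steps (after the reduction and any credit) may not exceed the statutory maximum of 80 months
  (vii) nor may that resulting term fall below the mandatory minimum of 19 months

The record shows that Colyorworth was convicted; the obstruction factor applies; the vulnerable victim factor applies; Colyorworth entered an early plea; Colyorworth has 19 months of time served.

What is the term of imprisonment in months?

Obstruction enhancement: +13 months
Vulnerable victim enhancement: +29 months
Adjusted term: 41 months + 13 months + 29 months = 83 months
Early plea reduction: 20% of 83 months = 16 months (rounded down)
After reduction: 83 − 16 = 67 months
Less time served: 67 months − 19 months = 48 months
Cap at 80 months: 48 months is within the cap, no reduction.
Minimum 19 months: 48 months meets the minimum, no increase.

48 months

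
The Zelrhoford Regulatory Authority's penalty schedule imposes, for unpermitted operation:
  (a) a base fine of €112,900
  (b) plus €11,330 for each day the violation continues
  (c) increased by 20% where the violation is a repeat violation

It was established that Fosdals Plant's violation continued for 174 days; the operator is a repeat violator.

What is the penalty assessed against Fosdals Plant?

€2,501,184

Per-day component: 174 × €11,330 = €1,971,420
Base plus per-day: €112,900 + €1,971,420 = €2,084,320
Enhancement: 20% of €2,084,320 = €416,864
Enhanced fine: €2,084,320 + €416,864 = €2,501,184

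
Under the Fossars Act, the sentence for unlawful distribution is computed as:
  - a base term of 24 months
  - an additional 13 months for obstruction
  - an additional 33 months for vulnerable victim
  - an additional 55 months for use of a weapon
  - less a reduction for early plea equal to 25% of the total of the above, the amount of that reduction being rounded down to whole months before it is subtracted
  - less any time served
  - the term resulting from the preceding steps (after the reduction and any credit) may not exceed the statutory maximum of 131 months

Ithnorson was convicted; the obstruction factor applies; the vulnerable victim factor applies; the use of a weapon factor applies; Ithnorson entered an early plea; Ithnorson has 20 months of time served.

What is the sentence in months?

Obstruction enhancement: +13 months
Vulnerable victim enhancement: +33 months
Use of a weapon enhancement: +55 months
Adjusted term: 24 months + 13 months + 33 months + 55 months = 125 months
Early plea reduction: 25% of 125 months = 31 months (rounded down)
After reduction: 125 − 31 = 94 months
Less time served: 94 months − 20 months = 74 months
Cap at 131 months: 74 months is within the cap, no reduction.

74 months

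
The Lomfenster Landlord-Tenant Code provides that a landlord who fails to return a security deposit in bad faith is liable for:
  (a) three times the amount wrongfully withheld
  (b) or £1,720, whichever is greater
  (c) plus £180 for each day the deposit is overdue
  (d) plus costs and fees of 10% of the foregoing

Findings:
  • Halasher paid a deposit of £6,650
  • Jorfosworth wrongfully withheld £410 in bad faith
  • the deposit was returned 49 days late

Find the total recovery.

Trebled: 3 × £410 = £1,230
Minimum £1,720: £1,230 is below the minimum → £1,720
Late-return penalty: 49 × £180 = £8,820
Damages plus late penalty: £1,720 + £8,820 = £10,540
Costs and fees: 10% of £10,540 = £1,054
Total recovery: £10,540 + £1,054 = £11,594

£11,594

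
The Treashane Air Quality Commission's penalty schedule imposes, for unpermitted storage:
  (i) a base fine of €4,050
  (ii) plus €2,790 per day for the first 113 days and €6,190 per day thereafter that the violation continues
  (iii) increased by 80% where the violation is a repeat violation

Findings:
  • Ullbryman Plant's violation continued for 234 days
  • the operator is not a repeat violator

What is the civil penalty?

€1,068,310

First 113 days: 113 × €2,790 = €315,270
Remaining days: (234 − 113) × €6,190 = €748,990
Per-day component: €315,270 + €748,990 = €1,064,260
Base plus per-day: €4,050 + €1,064,260 = €1,068,310
The operator is not a repeat violator: no 80% increase.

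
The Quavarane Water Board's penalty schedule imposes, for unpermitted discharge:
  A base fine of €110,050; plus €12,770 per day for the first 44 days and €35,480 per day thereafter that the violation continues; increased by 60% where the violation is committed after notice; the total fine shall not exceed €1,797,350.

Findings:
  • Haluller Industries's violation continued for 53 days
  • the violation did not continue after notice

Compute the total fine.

€991,250

First 44 days: 44 × €12,770 = €561,880
Remaining days: (53 − 44) × €35,480 = €319,320
Per-day component: €561,880 + €319,320 = €881,200
Base plus per-day: €110,050 + €881,200 = €991,250
The violation did not continue after notice: no 60% increase.
Cap at €1,797,350: €991,250 is within the cap, no reduction.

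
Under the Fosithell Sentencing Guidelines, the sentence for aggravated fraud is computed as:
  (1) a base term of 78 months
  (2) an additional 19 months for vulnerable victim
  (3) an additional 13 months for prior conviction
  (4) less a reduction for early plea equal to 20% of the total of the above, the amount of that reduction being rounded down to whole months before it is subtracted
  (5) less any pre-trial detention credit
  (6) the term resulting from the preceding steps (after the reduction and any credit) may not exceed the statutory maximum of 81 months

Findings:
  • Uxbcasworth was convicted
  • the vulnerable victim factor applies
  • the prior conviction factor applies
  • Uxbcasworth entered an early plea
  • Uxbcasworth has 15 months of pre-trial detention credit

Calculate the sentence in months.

73 months

Vulnerable victim enhancement: +19 months
Prior conviction enhancement: +13 months
Adjusted term: 78 months + 19 months + 13 months = 110 months
Early plea reduction: 20% of 110 months = 22 months (rounded down)
After reduction: 110 − 22 = 88 months
Less pre-trial detention credit: 88 months − 15 months = 73 months
Cap at 81 months: 73 months is within the cap, no reduction.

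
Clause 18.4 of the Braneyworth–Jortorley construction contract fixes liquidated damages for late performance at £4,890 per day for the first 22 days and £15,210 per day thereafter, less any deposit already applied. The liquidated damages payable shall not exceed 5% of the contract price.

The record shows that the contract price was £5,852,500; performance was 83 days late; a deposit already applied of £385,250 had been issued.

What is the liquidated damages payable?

First 22 days: 22 × £4,890 = £107,580
Remaining days: (83 − 22) × £15,210 = £927,810
Accrued per-day damages: £107,580 + £927,810 = £1,035,390
Less deposit already applied: £1,035,390 − £385,250 = £650,140
Cap: 5% of £5,852,500 = £292,625
Cap at £292,625: £650,140 exceeds the cap → £292,625

£292,625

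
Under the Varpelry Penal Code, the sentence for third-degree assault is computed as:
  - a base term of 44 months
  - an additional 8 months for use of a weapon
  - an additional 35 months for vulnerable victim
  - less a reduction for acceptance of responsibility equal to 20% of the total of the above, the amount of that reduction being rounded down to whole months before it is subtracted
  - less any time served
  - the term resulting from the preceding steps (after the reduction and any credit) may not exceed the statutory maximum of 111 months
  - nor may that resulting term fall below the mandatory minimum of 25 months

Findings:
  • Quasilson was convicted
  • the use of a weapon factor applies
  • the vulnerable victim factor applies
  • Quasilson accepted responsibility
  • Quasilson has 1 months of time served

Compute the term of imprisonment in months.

Use of a weapon enhancement: +8 months
Vulnerable victim enhancement: +35 months
Adjusted term: 44 months + 8 months + 35 months = 87 months
Acceptance of responsibility reduction: 20% of 87 months = 17 months (rounded down)
After reduction: 87 − 17 = 70 months
Less time served: 70 months − 1 months = 69 months
Cap at 111 months: 69 months is within the cap, no reduction.
Minimum 25 months: 69 months meets the minimum, no increase.

Sentence: 69 months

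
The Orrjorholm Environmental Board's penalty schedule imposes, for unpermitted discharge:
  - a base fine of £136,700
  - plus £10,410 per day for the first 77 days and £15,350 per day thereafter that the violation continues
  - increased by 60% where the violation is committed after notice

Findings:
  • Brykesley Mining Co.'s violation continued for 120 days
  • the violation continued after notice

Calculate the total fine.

£2,557,312

First 77 days: 77 × £10,410 = £801,570
Remaining days: (120 − 77) × £15,350 = £660,050
Per-day component: £801,570 + £660,050 = £1,461,620
Base plus per-day: £136,700 + £1,461,620 = £1,598,320
Enhancement: 60% of £1,598,320 = £958,992
Enhanced fine: £1,598,320 + £958,992 = £2,557,312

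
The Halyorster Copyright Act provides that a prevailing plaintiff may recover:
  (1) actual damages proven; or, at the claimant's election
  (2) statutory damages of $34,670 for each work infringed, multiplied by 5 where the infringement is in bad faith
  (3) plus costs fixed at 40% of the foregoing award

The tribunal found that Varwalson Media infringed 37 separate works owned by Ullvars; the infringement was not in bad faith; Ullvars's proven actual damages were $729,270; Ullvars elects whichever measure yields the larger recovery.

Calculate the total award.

Statutory damages: 37 × $34,670 = $1,282,790
Infringement not in bad faith: no ×5 enhancement.
Greater of actual damages ($729,270) or statutory damages ($1,282,790): $1,282,790
Costs: 40% of $1,282,790 = $513,116
Award plus costs: $1,282,790 + $513,116 = $1,795,906

$1,795,906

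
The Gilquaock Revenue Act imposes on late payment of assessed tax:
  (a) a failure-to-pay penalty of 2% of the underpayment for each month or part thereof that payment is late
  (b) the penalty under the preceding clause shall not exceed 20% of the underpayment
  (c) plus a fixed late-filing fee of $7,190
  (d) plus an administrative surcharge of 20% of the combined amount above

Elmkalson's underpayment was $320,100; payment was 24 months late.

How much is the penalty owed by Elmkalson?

$85,452

Accrued rate: 2% × 24 = 48%, capped at 20% → 20%
Failure-to-pay penalty: 20% of $320,100 = $64,020
Penalty before surcharge: $64,020 + $7,190 = $71,210
Administrative surcharge: 20% of $71,210 = $14,242
Total penalty: $71,210 + $14,242 = $85,452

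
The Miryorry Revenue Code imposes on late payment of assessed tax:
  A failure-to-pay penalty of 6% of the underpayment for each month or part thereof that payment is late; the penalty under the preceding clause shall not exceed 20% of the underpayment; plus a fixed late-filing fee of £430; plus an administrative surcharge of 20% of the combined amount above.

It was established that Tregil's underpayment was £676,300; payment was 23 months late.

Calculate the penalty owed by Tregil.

£162,828

Accrued rate: 6% × 23 = 138%, capped at 20% → 20%
Failure-to-pay penalty: 20% of £676,300 = £135,260
Penalty before surcharge: £135,260 + £430 = £135,690
Administrative surcharge: 20% of £135,690 = £27,138
Total penalty: £135,690 + £27,138 = £162,828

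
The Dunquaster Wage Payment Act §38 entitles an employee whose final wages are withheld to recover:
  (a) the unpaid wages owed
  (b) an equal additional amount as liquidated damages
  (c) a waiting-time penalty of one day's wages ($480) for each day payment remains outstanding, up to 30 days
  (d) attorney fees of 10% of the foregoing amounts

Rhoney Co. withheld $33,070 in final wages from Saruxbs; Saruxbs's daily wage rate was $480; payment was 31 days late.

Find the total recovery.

$88,594

Liquidated damages (equal amount): $33,070
Penalty days: min(31, 30) = 30
Waiting-time penalty: 30 × $480 = $14,400
Subtotal: $33,070 + $33,070 + $14,400 = $80,540
Attorney fees: 10% of $80,540 = $8,054
Total award: $80,540 + $8,054 = $88,594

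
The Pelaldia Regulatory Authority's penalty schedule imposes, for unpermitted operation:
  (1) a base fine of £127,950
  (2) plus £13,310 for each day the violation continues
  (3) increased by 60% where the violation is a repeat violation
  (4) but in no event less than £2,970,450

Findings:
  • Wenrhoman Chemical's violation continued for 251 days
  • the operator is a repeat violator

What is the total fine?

£5,550,016

Per-day component: 251 × £13,310 = £3,340,810
Base plus per-day: £127,950 + £3,340,810 = £3,468,760
Enhancement: 60% of £3,468,760 = £2,081,256
Enhanced fine: £3,468,760 + £2,081,256 = £5,550,016
Minimum £2,970,450: £5,550,016 meets the minimum, no increase.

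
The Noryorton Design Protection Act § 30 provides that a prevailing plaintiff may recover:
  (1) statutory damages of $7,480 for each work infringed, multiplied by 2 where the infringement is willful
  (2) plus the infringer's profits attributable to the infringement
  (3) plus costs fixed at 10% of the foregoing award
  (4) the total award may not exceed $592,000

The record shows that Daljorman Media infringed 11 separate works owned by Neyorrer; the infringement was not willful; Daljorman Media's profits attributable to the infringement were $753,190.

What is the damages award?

$592,000

Statutory damages: 11 × $7,480 = $82,280
Infringement not willful: no ×2 enhancement.
Combined award: $82,280 + $753,190 = $835,470
Costs: 10% of $835,470 = $83,547
Award plus costs: $835,470 + $83,547 = $919,017
Cap at $592,000: $919,017 exceeds the cap → $592,000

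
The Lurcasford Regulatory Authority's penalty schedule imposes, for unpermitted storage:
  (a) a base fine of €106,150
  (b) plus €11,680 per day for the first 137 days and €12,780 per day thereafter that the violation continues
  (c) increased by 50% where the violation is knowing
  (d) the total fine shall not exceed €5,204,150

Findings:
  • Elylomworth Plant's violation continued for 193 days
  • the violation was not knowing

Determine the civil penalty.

First 137 days: 137 × €11,680 = €1,600,160
Remaining days: (193 − 137) × €12,780 = €715,680
Per-day component: €1,600,160 + €715,680 = €2,315,840
Base plus per-day: €106,150 + €2,315,840 = €2,421,990
The violation was not knowing: no 50% increase.
Cap at €5,204,150: €2,421,990 is within the cap, no reduction.

€2,421,990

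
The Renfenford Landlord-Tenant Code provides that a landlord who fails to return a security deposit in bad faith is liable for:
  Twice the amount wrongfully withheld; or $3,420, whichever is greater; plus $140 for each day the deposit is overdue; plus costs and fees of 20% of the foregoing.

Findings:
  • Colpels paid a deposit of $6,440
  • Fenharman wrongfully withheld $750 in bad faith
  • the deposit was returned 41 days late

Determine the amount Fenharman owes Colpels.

$10,992

Doubled: 2 × $750 = $1,500
Minimum $3,420: $1,500 is below the minimum → $3,420
Late-return penalty: 41 × $140 = $5,740
Damages plus late penalty: $3,420 + $5,740 = $9,160
Costs and fees: 20% of $9,160 = $1,832
Total recovery: $9,160 + $1,832 = $10,992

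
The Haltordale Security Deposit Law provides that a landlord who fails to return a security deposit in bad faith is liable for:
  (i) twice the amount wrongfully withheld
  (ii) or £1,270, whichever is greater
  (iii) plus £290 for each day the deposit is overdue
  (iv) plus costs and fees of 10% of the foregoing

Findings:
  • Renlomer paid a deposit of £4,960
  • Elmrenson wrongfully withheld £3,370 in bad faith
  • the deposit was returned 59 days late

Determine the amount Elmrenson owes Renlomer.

£26,235

Doubled: 2 × £3,370 = £6,740
Minimum £1,270: £6,740 meets the minimum, no increase.
Late-return penalty: 59 × £290 = £17,110
Damages plus late penalty: £6,740 + £17,110 = £23,850
Costs and fees: 10% of £23,850 = £2,385
Total recovery: £23,850 + £2,385 = £26,235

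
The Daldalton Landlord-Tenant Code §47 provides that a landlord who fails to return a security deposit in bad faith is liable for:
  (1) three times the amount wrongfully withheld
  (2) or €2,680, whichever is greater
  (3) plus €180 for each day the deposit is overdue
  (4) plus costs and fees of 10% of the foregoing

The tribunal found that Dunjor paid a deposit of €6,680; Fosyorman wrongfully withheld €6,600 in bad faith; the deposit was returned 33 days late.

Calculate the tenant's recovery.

€28,314

Trebled: 3 × €6,600 = €19,800
Minimum €2,680: €19,800 meets the minimum, no increase.
Late-return penalty: 33 × €180 = €5,940
Damages plus late penalty: €19,800 + €5,940 = €25,740
Costs and fees: 10% of €25,740 = €2,574
Total recovery: €25,740 + €2,574 = €28,314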